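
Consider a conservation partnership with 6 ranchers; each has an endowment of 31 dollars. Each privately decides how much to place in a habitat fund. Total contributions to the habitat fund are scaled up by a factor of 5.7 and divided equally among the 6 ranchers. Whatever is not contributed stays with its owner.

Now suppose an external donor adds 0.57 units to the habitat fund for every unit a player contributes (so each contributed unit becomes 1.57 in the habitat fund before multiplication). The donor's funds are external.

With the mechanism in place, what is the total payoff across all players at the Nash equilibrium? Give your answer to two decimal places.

1664.51 dollars

Under the mechanism each unit contributed yields 5.7 × 1.57 / 6 = 1.4915 back to its contributor per unit of net cost, which exceeds 1, making full contribution the dominant choice for everyone.
So the Nash equilibrium is full contribution by all 6; the group earns 5.7 × 1.57 × 186 = 1664.51.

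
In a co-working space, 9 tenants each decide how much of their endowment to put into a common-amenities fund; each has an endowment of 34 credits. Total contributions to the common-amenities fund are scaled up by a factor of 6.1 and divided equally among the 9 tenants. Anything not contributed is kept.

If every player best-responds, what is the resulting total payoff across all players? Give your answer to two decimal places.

306.00 credits

Each contributed unit returns 6.1/9 = 0.6778 to its contributor — below 1 — so contributing 0 is dominant for every player. At the Nash equilibrium everyone keeps their 34, and the group total is 9 × 34 = 306.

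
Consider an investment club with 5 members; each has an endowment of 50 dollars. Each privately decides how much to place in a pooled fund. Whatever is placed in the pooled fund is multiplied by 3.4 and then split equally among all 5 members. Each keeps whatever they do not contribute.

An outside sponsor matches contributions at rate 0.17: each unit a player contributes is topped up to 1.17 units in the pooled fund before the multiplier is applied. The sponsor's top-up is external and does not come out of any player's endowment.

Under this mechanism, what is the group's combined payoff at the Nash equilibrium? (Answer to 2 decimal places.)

250.00 dollars

Even with the mechanism, each unit contributed returns only 3.4 × 1.17 / 5 = 0.7956 per unit of net cost, so contributing nothing is still dominant.
Everyone keeps their endowment and the group total is 5 × 50 = 250.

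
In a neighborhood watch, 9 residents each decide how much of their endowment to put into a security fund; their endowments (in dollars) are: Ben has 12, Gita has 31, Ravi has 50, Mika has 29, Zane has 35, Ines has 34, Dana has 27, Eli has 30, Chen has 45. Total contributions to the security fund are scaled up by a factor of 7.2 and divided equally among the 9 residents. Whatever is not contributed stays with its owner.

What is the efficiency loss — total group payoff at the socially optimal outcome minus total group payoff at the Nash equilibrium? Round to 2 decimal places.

The private return per contributed unit is 7.2/9 = 0.8000 < 1 for every player regardless of endowment, so the Nash equilibrium is zero contribution and the group total is Σ E_j = 12 + 31 + 50 + 29 + 35 + 34 + 27 + 30 + 45 = 293.
Each contributed unit returns 7.200 to the group, so the social optimum is full contribution by everyone: group total = 7.200 × 293 = 2109.60.
Efficiency loss = (7.200 − 1) × 293 = 1816.60.

1816.60 dollars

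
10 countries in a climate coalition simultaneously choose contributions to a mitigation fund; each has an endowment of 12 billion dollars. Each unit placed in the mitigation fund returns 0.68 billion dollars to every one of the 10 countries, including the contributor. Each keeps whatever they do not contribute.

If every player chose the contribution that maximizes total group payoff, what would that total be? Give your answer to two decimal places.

Each contributed unit returns 6.800 to the group as a whole (0.68 to each of 10 players), which exceeds 1, so the social optimum is full contribution: group total = 6.800 × 120 = 816.00.

816.00 billion dollars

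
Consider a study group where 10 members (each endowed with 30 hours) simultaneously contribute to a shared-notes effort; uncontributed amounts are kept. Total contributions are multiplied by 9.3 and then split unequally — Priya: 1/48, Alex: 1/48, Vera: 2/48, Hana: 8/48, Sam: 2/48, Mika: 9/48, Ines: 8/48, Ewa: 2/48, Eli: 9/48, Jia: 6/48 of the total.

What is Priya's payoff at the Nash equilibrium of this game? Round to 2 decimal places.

Player j's private return per contributed unit is 9.3 × (j's share). Contributing is weakly dominant for j when that share is at least 1/9.3 = 0.1075, and contributing 0 is dominant otherwise.
The shares above 0.1075 belong to Hana, Mika, Ines, Eli and Jia, contributing 30 each; the remaining 5 contribute 0. Total contributed: 150.
Priya keeps 30 and receives 9.3 × 150 × 1/48 = 29.06 from the shared-notes effort, for a payoff of 59.06.

59.06 hours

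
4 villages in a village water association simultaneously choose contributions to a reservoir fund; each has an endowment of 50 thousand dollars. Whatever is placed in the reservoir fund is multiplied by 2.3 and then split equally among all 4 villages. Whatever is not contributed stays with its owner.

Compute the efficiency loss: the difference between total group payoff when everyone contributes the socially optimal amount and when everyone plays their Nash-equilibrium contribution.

260.00 thousand dollars

Each contributed unit returns 2.3/4 = 0.5750 to its contributor — below 1 — so contributing 0 is dominant for every player. At the Nash equilibrium everyone keeps their 50, and the group total is 4 × 50 = 200.
Each contributed unit returns 2.300 to the group as a whole (0.5750 to each of 4 players), which exceeds 1, so the social optimum is full contribution: group total = 2.300 × 200 = 460.00.
Efficiency loss = 460.00 − 200 = 260.00.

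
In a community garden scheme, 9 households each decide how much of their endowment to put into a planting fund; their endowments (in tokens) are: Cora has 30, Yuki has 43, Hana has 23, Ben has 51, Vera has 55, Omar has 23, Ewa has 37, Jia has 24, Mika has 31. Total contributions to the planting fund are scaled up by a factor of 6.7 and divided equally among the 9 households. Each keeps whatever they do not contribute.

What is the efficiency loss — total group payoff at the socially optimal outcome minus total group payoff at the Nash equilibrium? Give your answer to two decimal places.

1806.90 tokens

The private return per contributed unit is 6.7/9 = 0.7444 < 1 for every player regardless of endowment, so the Nash equilibrium is zero contribution and the group total is Σ E_j = 30 + 43 + 23 + 51 + 55 + 23 + 37 + 24 + 31 = 317.
Each contributed unit returns 6.700 to the group, so the social optimum is full contribution by everyone: group total = 6.700 × 317 = 2123.90.
Efficiency loss = (6.700 − 1) × 317 = 1806.90.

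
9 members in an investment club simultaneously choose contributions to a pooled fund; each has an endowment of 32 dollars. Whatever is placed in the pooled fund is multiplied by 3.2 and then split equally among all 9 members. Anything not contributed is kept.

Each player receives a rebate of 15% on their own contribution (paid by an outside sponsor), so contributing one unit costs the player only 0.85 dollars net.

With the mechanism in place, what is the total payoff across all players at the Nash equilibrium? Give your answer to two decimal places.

288.00 dollars

Even with the mechanism, each unit contributed returns only (3.2/9) / 0.85 = 0.4183 per unit of net cost, so contributing nothing is still dominant.
Everyone keeps their endowment and the group total is 9 × 32 = 288.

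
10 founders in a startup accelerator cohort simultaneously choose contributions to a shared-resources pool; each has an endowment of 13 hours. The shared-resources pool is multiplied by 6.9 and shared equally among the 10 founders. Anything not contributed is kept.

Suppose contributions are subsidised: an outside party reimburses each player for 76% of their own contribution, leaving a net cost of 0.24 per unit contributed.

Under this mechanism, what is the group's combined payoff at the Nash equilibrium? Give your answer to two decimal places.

995.80 hours

With the mechanism, a contributed unit returns (6.9/10) / 0.24 = 2.8750 per unit of net cost to the contributor — now above 1 — so contributing fully is weakly dominant for every player.
At the Nash equilibrium everyone contributes 13. Group total payoff = 10 × (13 × 0.76 + 6.9 × 13) = 995.80.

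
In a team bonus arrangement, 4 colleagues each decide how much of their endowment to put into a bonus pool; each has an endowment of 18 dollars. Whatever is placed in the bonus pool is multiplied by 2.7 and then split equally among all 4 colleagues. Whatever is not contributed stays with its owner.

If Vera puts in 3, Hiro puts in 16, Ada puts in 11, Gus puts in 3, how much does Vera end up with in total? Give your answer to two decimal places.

37.28 dollars

Total contributed: 3 + 16 + 11 + 3 = 33.
Each receives 2.7 × 33 / 4 = 22.28 from the bonus pool.
Vera keeps 18 − 3 = 15, so Vera's payoff is 15 + 22.28 = 37.28.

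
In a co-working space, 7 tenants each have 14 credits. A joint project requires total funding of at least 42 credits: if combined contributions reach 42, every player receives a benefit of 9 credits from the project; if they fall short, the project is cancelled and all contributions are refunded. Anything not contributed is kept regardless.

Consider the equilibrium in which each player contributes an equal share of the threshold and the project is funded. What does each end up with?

17 credits

Equal share of the threshold: 42/7 = 6.
At this profile no one gains by cutting their contribution: any cut drops the total below 42, the project is cancelled, contributions are refunded, and the deviator ends with 14, which is less than 14 − 6 + 9 = 17. Contributing more than 6 just wastes the excess. So contributing exactly 6 is a best response.
Each player's payoff: 14 − 6 + 9 = 17.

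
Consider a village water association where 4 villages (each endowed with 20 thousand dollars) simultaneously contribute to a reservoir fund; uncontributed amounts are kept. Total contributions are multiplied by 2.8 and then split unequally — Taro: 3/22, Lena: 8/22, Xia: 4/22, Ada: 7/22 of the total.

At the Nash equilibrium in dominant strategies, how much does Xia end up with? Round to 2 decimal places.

30.18 thousand dollars

A player with share s gets back 2.8·s per unit contributed, so full contribution is dominant for anyone with s > 1/2.8 = 0.3571 and zero contribution is dominant for anyone below.
Lena alone (share 8/22) is above the threshold, contributing 20; the remaining 3 contribute 0. Total contributed: 20.
Xia keeps 20 and receives 2.8 × 20 × 4/22 = 10.18 from the reservoir fund, for a payoff of 30.18.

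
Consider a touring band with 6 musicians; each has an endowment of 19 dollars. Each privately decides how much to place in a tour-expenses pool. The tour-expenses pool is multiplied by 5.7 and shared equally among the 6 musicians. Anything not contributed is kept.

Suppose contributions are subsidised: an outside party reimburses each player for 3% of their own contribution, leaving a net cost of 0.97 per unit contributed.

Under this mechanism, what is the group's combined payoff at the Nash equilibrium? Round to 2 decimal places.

114.00 dollars

The effective private return is (5.7/6) / 0.97 = 0.9794, which is still under 1, so the mechanism doesn't change anyone's dominant strategy: zero contribution.
At the Nash equilibrium no one contributes; group total payoff = 6 × 19 = 114.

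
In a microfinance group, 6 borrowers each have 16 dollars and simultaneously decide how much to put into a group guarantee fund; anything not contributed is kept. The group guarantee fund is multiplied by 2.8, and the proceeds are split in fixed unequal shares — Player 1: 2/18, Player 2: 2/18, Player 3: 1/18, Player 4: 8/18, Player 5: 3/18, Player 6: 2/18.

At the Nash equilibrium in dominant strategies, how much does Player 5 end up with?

Each unit j contributes comes back to j as 2.8 × (j's share), so j prefers to contribute only if that share exceeds 1/2.8 = 0.3571; otherwise keeping the unit dominates.
The only share above 0.3571 is Player 4's 8/18, contributing 16; the remaining 5 contribute 0. Total contributed: 16.
Player 5 keeps 16 and receives 2.8 × 16 × 3/18 = 7.47 from the group guarantee fund, for a payoff of 23.47.

23.47 dollars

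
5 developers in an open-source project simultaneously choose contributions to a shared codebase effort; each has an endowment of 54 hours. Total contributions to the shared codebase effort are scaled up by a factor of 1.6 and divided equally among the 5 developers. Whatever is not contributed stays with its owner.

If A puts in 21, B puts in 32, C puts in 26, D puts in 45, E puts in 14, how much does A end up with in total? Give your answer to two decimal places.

Total contributed: 21 + 32 + 26 + 45 + 14 = 138.
Each receives 1.6 × 138 / 5 = 44.16 from the shared codebase effort.
A keeps 54 − 21 = 33, so A's payoff is 33 + 44.16 = 77.16.

77.16 hours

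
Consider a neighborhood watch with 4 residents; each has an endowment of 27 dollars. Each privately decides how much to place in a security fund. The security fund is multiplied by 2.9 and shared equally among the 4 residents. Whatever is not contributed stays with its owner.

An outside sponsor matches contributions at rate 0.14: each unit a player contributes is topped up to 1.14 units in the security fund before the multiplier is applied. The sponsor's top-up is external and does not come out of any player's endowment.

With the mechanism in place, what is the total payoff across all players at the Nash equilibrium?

Even with the mechanism, each unit contributed returns only 2.9 × 1.14 / 4 = 0.8265 per unit of net cost, so contributing nothing is still dominant.
Everyone keeps their endowment and the group total is 4 × 27 = 108.

108.00 dollars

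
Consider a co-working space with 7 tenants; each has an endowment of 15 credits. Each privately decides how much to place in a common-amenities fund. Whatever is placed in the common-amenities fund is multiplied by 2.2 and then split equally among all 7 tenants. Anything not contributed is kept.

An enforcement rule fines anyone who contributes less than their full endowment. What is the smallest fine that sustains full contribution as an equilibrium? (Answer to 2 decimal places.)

Given the others contribute fully, the best deviation is to contribute 0 (any partial contribution still incurs the fine and gives up units whose private return 0.3143 is below 1).
Deviating from 15 to 0 saves 15 credits but forfeits the deviator's share of the drop in the common-amenities fund: 2.2/7 × 15 = 4.71.
So the deviation gain is 15 − 4.71 = 10.29, and the fine must be at least 10.29 credits to wipe it out.

10.29 credits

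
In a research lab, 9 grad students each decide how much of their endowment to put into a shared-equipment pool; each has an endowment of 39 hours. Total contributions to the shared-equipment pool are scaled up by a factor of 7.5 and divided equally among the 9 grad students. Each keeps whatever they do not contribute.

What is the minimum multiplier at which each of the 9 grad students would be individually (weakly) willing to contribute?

9

A contributed unit returns (multiplier)/9 to its contributor.
This reaches 1 exactly when the multiplier is 9.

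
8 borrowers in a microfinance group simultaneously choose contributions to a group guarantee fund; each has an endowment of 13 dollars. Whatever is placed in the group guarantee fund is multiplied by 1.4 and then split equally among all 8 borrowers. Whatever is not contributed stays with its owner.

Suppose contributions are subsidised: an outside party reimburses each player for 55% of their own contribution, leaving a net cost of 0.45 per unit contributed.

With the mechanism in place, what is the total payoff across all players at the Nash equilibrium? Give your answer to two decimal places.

With the mechanism, a contributed unit returns (1.4/8) / 0.45 = 0.3889 per unit of net cost — still below 1 — so contributing 0 remains dominant for every player.
Everyone keeps their endowment and the group total is 8 × 13 = 104.

104.00 dollars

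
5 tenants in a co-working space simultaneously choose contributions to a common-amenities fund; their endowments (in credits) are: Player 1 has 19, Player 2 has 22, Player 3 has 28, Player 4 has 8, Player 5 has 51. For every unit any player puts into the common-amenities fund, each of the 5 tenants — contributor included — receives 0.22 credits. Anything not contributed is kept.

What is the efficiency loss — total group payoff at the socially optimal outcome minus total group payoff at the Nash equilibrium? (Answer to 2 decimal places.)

12.80 credits

The private return per contributed unit is 0.22 < 1 for everyone, so the Nash equilibrium is zero contribution and the group total is Σ E_j = 19 + 22 + 28 + 8 + 51 = 128.
Each contributed unit returns 1.100 to the group, so the social optimum is full contribution by everyone: group total = 1.100 × 128 = 140.80.
Efficiency loss = (1.100 − 1) × 128 = 12.80.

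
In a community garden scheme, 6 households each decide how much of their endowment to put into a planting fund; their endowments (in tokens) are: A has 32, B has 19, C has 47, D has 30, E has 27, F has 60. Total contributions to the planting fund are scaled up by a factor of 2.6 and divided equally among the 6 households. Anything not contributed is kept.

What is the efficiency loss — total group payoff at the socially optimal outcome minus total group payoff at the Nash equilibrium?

The private return per contributed unit is 2.6/6 = 0.4333 < 1 for every player regardless of endowment, so the Nash equilibrium is zero contribution and the group total is Σ E_j = 32 + 19 + 47 + 30 + 27 + 60 = 215.
Each contributed unit returns 2.600 to the group, so the social optimum is full contribution by everyone: group total = 2.600 × 215 = 559.00.
Efficiency loss = (2.600 − 1) × 215 = 344.00.

344.00 tokens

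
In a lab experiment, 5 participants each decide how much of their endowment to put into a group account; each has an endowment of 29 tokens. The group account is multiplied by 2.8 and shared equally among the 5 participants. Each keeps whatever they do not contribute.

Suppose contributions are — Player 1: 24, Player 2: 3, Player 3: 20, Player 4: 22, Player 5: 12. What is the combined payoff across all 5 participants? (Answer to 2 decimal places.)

Total contributed: 24 + 3 + 20 + 22 + 12 = 81; total kept: 5 × 29 − 81 = 64.
The group account pays out 2.8 × 81 = 226.80 in aggregate.
Group total = 64 + 226.80 = 290.80.

290.80 tokens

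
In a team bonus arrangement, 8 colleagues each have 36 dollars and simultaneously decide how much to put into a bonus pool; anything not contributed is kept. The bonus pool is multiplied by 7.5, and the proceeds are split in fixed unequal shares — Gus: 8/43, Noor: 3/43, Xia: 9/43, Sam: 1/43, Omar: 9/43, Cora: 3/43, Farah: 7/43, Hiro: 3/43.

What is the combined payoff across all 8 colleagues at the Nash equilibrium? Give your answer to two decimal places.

1224.00 dollars

A player with share s gets back 7.5·s per unit contributed, so full contribution is dominant for anyone with s > 1/7.5 = 0.1333 and zero contribution is dominant for anyone below.
The shares above 0.1333 belong to Gus, Xia, Omar and Farah, contributing 36 each; the remaining 4 contribute 0. Total contributed: 144.
The bonus pool pays out 7.5 × 144 = 1080.00 in total (split across the unequal shares, but the aggregate is all that matters for the group sum).
The 4 free-riders keep 36 each, adding 144. Group total = 144 + 1080.00 = 1224.00.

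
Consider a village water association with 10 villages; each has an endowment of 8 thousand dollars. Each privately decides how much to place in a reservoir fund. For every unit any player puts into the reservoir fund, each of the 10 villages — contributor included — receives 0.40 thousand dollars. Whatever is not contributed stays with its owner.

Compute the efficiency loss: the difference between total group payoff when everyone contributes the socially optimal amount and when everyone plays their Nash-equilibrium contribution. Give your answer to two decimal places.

240.00 thousand dollars

The private return per contributed unit is 0.40 < 1, so contributing 0 is dominant for every player. At the Nash equilibrium everyone keeps their 8, and the group total is 10 × 8 = 80.
Each contributed unit returns 4.000 to the group as a whole (0.40 to each of 10 players), which exceeds 1, so the social optimum is full contribution: group total = 4.000 × 80 = 320.00.
Efficiency loss = 320.00 − 80 = 240.00.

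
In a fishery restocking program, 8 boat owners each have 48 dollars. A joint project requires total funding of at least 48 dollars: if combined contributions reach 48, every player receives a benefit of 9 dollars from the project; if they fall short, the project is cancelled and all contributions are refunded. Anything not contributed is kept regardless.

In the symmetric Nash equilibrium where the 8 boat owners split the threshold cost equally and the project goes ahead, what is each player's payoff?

51 dollars

Equal share of the threshold: 48/8 = 6.
At this profile no one gains by cutting their contribution: any cut drops the total below 48, the project is cancelled, contributions are refunded, and the deviator ends with 48, which is less than 48 − 6 + 9 = 51. Contributing more than 6 just wastes the excess. So contributing exactly 6 is a best response.
Each player's payoff: 48 − 6 + 9 = 51.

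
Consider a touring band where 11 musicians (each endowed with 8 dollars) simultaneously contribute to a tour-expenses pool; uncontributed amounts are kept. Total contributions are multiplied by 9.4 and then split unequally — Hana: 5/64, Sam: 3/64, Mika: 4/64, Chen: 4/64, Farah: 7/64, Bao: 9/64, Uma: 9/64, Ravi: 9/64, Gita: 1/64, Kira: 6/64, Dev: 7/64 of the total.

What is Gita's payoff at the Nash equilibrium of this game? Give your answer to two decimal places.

13.88 dollars

For player j, contributing a unit is worthwhile iff 9.4 × (j's share) ≥ 1, i.e. iff j's share is at least 0.1064.
Farah, Bao, Uma, Ravi and Dev clear that bar, contributing 8 each; the remaining 6 contribute 0. Total contributed: 40.
Gita keeps 8 and receives 9.4 × 40 × 1/64 = 5.88 from the tour-expenses pool, for a payoff of 13.88.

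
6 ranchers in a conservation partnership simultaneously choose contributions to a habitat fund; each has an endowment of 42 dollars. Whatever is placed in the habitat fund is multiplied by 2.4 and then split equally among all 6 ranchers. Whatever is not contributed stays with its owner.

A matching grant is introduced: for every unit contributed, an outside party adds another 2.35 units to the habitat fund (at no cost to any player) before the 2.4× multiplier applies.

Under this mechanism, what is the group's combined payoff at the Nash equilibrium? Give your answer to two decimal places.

The effective private return per unit is now 2.4 × 3.35 / 6 = 1.3400 > 1, so every player's dominant strategy flips to full contribution.
So the Nash equilibrium is full contribution by all 6; the group earns 2.4 × 3.35 × 252 = 2026.08.

2026.08 dollars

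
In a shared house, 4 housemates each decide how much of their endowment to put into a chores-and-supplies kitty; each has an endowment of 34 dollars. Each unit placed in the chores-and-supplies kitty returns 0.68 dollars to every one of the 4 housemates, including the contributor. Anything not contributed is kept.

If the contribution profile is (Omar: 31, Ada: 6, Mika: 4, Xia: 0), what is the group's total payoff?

206.52 dollars

Total contributed: 31 + 6 + 4 + 0 = 41; total kept: 4 × 34 − 41 = 95.
The chores-and-supplies kitty pays out 0.68 × 4 × 41 = 111.52 in aggregate.
Group total = 95 + 111.52 = 206.52.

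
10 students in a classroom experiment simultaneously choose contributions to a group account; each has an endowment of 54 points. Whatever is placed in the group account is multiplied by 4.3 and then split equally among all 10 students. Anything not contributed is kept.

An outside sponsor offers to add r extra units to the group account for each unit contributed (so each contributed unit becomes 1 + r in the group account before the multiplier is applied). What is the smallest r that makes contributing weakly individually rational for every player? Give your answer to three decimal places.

With matching at rate r, one contributed unit becomes (1 + r) in the group account and returns 4.3 × (1 + r) / 10 to the contributor.
Setting this equal to 1: 1 + r = 10/4.3 = 2.3256.
So the minimum matching rate is r = 2.3256 − 1 = 1.326.

1.326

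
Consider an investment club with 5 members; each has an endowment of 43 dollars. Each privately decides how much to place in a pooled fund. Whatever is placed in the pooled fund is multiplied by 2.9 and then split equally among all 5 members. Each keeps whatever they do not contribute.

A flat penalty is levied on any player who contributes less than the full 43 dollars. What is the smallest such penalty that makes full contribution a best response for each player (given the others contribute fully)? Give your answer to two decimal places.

18.06 dollars

Given the others contribute fully, the best deviation is to contribute 0 (any partial contribution still incurs the fine and gives up units whose private return 0.5800 is below 1).
Deviating from 43 to 0 saves 43 dollars but forfeits the deviator's share of the drop in the pooled fund: 2.9/5 × 43 = 24.94.
So the deviation gain is 43 − 24.94 = 18.06, and the fine must be at least 18.06 dollars to wipe it out.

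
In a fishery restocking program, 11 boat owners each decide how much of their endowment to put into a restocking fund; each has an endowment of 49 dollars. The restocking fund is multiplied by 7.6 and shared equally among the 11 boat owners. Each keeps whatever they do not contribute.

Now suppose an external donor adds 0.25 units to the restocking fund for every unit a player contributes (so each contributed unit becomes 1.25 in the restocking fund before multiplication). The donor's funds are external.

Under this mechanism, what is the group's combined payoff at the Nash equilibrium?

539.00 dollars

Even with the mechanism, each unit contributed returns only 7.6 × 1.25 / 11 = 0.8636 per unit of net cost, so contributing nothing is still dominant.
Everyone keeps their endowment and the group total is 11 × 49 = 539.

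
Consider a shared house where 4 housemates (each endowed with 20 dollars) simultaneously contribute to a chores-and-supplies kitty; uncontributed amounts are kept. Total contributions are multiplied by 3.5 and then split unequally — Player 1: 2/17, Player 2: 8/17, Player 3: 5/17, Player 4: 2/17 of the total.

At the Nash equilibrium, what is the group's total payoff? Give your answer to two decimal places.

Player j's private return per contributed unit is 3.5 × (j's share). Contributing is weakly dominant for j when that share is at least 1/3.5 = 0.2857, and contributing 0 is dominant otherwise.
The shares above 0.2857 belong to Player 2 and Player 3, contributing 20 each; the remaining 2 contribute 0. Total contributed: 40.
The chores-and-supplies kitty pays out 3.5 × 40 = 140.00 in total (split across the unequal shares, but the aggregate is all that matters for the group sum).
The 2 free-riders keep 20 each, adding 40. Group total = 40 + 140.00 = 180.00.

180.00 dollars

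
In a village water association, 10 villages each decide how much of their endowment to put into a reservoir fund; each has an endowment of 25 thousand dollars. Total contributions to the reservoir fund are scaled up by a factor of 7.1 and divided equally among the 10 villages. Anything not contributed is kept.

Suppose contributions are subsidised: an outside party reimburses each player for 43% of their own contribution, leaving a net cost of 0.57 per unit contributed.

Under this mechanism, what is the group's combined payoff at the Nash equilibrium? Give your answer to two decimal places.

The effective private return per unit is now (7.1/10) / 0.57 = 1.2456 > 1, so every player's dominant strategy flips to full contribution.
So the Nash equilibrium is full contribution by all 10; the group earns 10 × (25 × 0.43 + 7.1 × 25) = 1882.50.

1882.50 thousand dollars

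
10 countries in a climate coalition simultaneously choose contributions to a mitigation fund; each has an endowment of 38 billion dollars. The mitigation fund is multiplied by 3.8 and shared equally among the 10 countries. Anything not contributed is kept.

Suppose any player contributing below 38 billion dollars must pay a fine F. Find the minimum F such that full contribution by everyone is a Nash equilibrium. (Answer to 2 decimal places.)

Given the others contribute fully, the best deviation is to contribute 0 (any partial contribution still incurs the fine and gives up units whose private return 0.3800 is below 1).
Deviating from 38 to 0 saves 38 billion dollars but forfeits the deviator's share of the drop in the mitigation fund: 3.8/10 × 38 = 14.44.
So the deviation gain is 38 − 14.44 = 23.56, and the fine must be at least 23.56 billion dollars to wipe it out.

23.56 billion dollars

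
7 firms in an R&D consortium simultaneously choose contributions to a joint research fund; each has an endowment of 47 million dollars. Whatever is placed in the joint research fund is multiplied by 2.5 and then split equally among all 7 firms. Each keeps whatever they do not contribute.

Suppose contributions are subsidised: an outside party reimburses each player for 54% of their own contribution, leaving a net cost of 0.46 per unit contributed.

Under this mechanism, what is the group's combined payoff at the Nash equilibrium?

The effective private return is (2.5/7) / 0.46 = 0.7764, which is still under 1, so the mechanism doesn't change anyone's dominant strategy: zero contribution.
Everyone keeps their endowment and the group total is 7 × 47 = 329.

329.00 million dollars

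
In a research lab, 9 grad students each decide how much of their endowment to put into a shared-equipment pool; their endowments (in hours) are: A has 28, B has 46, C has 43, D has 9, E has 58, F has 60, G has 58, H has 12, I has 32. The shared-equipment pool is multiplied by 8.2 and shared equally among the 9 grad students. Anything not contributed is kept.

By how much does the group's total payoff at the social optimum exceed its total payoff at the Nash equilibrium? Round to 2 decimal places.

2491.20 hours

The private return per contributed unit is 8.2/9 = 0.9111 < 1 for every player regardless of endowment, so the Nash equilibrium is zero contribution and the group total is Σ E_j = 28 + 46 + 43 + 9 + 58 + 60 + 58 + 12 + 32 = 346.
Each contributed unit returns 8.200 to the group, so the social optimum is full contribution by everyone: group total = 8.200 × 346 = 2837.20.
Efficiency loss = (8.200 − 1) × 346 = 2491.20.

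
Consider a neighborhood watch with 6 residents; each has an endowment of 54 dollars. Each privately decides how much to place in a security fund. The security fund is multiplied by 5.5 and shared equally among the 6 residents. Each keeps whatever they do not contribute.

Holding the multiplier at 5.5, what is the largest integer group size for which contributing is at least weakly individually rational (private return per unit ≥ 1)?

Private return per unit is 5.5/(group size), which is ≥ 1 whenever the group size is ≤ 5.5.
The largest such integer is 5.

5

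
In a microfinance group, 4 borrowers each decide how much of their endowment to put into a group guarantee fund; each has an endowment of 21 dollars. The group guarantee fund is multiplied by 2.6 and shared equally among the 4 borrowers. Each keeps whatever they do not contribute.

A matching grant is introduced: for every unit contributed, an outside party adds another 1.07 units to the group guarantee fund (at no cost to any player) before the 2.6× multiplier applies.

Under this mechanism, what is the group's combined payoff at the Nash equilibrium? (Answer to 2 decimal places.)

452.09 dollars

Under the mechanism each unit contributed yields 2.6 × 2.07 / 4 = 1.3455 back to its contributor per unit of net cost, which exceeds 1, making full contribution the dominant choice for everyone.
At the Nash equilibrium everyone contributes 21. Group total payoff = 2.6 × 2.07 × 84 = 452.09.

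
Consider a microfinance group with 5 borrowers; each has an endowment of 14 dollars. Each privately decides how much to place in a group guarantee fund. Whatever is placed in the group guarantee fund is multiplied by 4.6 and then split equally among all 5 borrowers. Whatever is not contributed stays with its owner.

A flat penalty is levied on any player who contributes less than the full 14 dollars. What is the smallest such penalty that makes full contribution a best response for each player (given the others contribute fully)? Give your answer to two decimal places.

Given the others contribute fully, the best deviation is to contribute 0 (any partial contribution still incurs the fine and gives up units whose private return 0.9200 is below 1).
Deviating from 14 to 0 saves 14 dollars but forfeits the deviator's share of the drop in the group guarantee fund: 4.6/5 × 14 = 12.88.
So the deviation gain is 14 − 12.88 = 1.12, and the fine must be at least 1.12 dollars to wipe it out.

1.12 dollars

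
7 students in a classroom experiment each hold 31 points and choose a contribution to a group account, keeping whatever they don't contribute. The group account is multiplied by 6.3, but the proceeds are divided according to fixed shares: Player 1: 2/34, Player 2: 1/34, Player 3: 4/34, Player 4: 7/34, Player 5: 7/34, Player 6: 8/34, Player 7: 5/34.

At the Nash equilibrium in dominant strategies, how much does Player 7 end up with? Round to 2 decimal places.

A player with share s gets back 6.3·s per unit contributed, so full contribution is dominant for anyone with s > 1/6.3 = 0.1587 and zero contribution is dominant for anyone below.
The shares above 0.1587 belong to Player 4, Player 5 and Player 6, contributing 31 each; the remaining 4 contribute 0. Total contributed: 93.
Player 7 keeps 31 and receives 6.3 × 93 × 5/34 = 86.16 from the group account, for a payoff of 117.16.

117.16 points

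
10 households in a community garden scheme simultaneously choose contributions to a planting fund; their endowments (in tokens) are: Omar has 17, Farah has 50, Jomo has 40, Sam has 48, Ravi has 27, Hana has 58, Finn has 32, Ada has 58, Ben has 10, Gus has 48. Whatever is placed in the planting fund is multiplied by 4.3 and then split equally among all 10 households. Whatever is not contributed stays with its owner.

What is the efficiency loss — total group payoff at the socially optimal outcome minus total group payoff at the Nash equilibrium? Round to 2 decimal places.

The private return per contributed unit is 4.3/10 = 0.4300 < 1 for every player regardless of endowment, so the Nash equilibrium is zero contribution and the group total is Σ E_j = 17 + 50 + 40 + 48 + 27 + 58 + 32 + 58 + 10 + 48 = 388.
Each contributed unit returns 4.300 to the group, so the social optimum is full contribution by everyone: group total = 4.300 × 388 = 1668.40.
Efficiency loss = (4.300 − 1) × 388 = 1280.40.

1280.40 tokens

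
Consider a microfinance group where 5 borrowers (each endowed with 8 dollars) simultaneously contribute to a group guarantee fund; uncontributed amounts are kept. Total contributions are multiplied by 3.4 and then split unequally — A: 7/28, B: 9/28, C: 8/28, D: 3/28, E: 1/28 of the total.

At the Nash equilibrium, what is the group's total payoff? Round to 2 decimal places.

Each unit j contributes comes back to j as 3.4 × (j's share), so j prefers to contribute only if that share exceeds 1/3.4 = 0.2941; otherwise keeping the unit dominates.
Only B (9/28) clears that bar, contributing 8; the remaining 4 contribute 0. Total contributed: 8.
The group guarantee fund pays out 3.4 × 8 = 27.20 in total (split across the unequal shares, but the aggregate is all that matters for the group sum).
The 4 free-riders keep 8 each, adding 32. Group total = 32 + 27.20 = 59.20.

59.20 dollars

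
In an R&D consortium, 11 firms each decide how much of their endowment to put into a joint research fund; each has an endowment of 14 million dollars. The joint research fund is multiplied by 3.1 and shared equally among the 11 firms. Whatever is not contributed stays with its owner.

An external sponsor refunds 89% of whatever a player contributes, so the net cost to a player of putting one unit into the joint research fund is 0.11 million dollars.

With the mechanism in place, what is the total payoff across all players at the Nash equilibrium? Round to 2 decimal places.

With the mechanism, a contributed unit returns (3.1/11) / 0.11 = 2.5620 per unit of net cost to the contributor — now above 1 — so contributing fully is weakly dominant for every player.
At the Nash equilibrium everyone contributes 14. Group total payoff = 11 × (14 × 0.89 + 3.1 × 14) = 614.46.

614.46 million dollars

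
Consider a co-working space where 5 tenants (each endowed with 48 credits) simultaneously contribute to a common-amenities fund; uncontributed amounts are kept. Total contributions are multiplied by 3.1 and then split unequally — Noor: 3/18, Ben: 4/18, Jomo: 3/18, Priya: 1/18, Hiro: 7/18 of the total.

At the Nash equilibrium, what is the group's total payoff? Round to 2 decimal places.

Player j's private return per contributed unit is 3.1 × (j's share). Contributing is weakly dominant for j when that share is at least 1/3.1 = 0.3226, and contributing 0 is dominant otherwise.
Hiro alone (share 7/18) is above the threshold, contributing 48; the remaining 4 contribute 0. Total contributed: 48.
The common-amenities fund pays out 3.1 × 48 = 148.80 in total (split across the unequal shares, but the aggregate is all that matters for the group sum).
The 4 free-riders keep 48 each, adding 192. Group total = 192 + 148.80 = 340.80.

340.80 credits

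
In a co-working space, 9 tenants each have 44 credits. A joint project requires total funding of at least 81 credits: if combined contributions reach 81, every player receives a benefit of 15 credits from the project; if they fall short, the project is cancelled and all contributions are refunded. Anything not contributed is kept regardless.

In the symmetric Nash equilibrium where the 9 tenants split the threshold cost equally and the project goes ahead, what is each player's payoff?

Equal share of the threshold: 81/9 = 9.
At this profile no one gains by cutting their contribution: any cut drops the total below 81, the project is cancelled, contributions are refunded, and the deviator ends with 44, which is less than 44 − 9 + 15 = 50. Contributing more than 9 just wastes the excess. So contributing exactly 9 is a best response.
Each player's payoff: 44 − 9 + 15 = 50.

50 credits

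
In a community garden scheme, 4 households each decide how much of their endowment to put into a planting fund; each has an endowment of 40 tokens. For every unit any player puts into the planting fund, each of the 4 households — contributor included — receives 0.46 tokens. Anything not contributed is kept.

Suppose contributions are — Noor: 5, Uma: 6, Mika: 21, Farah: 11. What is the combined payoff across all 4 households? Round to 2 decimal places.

Total contributed: 5 + 6 + 21 + 11 = 43; total kept: 4 × 40 − 43 = 117.
The planting fund pays out 0.46 × 4 × 43 = 79.12 in aggregate.
Group total = 117 + 79.12 = 196.12.

196.12 tokens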